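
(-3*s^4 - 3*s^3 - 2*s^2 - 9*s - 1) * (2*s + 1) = -6*s^5 - 9*s^4 - 7*s^3 - 20*s^2 - 11*s - 1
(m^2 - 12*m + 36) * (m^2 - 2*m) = m^4 - 14*m^3 + 60*m^2 - 72*m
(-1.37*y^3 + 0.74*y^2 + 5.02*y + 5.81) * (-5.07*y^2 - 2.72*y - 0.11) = 6.9459*y^5 - 0.0253999999999999*y^4 - 27.3135*y^3 - 43.1925*y^2 - 16.3554*y - 0.6391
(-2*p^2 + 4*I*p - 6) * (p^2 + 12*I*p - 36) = -2*p^4 - 20*I*p^3 + 18*p^2 - 216*I*p + 216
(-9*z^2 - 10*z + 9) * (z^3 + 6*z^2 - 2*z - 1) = -9*z^5 - 64*z^4 - 33*z^3 + 83*z^2 - 8*z - 9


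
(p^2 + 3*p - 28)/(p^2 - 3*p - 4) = (p + 7)/(p + 1)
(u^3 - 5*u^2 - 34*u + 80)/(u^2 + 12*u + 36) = (u^3 - 5*u^2 - 34*u + 80)/(u^2 + 12*u + 36)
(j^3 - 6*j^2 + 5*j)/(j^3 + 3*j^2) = (j^2 - 6*j + 5)/(j*(j + 3))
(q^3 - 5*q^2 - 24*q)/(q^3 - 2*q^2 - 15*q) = (q - 8)/(q - 5)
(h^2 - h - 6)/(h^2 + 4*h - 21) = (h + 2)/(h + 7)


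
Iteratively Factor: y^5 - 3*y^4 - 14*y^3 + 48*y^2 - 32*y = (y - 2)*(y^4 - y^3 - 16*y^2 + 16*y) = (y - 2)*(y + 4)*(y^3 - 5*y^2 + 4*y) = (y - 2)*(y - 1)*(y + 4)*(y^2 - 4*y) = (y - 4)*(y - 2)*(y - 1)*(y + 4)*(y)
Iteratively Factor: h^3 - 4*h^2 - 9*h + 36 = (h - 4)*(h^2 - 9) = (h - 4)*(h + 3)*(h - 3)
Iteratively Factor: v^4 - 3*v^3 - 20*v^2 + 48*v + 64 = (v + 1)*(v^3 - 4*v^2 - 16*v + 64) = (v + 1)*(v + 4)*(v^2 - 8*v + 16) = (v - 4)*(v + 1)*(v + 4)*(v - 4)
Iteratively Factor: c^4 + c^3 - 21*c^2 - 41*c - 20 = (c - 5)*(c^3 + 6*c^2 + 9*c + 4) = (c - 5)*(c + 1)*(c^2 + 5*c + 4) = (c - 5)*(c + 1)*(c + 4)*(c + 1)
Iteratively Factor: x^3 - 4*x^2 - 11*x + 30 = (x - 2)*(x^2 - 2*x - 15) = (x - 2)*(x + 3)*(x - 5)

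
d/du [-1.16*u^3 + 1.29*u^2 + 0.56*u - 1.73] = -3.48*u^2 + 2.58*u + 0.56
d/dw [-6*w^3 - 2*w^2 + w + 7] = -18*w^2 - 4*w + 1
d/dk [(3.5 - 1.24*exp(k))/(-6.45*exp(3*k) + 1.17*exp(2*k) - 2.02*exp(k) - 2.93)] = (-15.996*exp(3*k) + 69.1758*exp(2*k) - 8.19*exp(k) + 10.7032)*exp(k)/(41.6025*exp(6*k) - 15.093*exp(5*k) + 27.4269*exp(4*k) + 33.0702*exp(3*k) - 2.7758*exp(2*k) + 11.8372*exp(k) + 8.5849)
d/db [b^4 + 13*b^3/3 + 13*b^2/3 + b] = 4*b^3 + 13*b^2 + 26*b/3 + 1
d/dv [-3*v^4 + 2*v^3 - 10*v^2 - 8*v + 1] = -12*v^3 + 6*v^2 - 20*v - 8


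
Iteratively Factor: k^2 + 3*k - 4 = (k - 1)*(k + 4)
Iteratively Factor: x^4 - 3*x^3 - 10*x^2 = (x)*(x^3 - 3*x^2 - 10*x) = x*(x - 5)*(x^2 + 2*x) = x*(x - 5)*(x + 2)*(x)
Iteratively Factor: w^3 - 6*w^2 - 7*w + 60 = (w - 5)*(w^2 - w - 12) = (w - 5)*(w - 4)*(w + 3)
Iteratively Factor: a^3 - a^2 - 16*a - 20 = (a + 2)*(a^2 - 3*a - 10) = (a - 5)*(a + 2)*(a + 2)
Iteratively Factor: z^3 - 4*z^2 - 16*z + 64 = (z - 4)*(z^2 - 16) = (z - 4)^2*(z + 4)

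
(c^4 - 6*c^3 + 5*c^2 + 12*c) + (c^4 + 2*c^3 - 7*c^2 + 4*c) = 2*c^4 - 4*c^3 - 2*c^2 + 16*c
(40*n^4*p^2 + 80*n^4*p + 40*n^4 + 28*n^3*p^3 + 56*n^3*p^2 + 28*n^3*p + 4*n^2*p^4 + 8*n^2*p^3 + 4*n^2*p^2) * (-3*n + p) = -120*n^5*p^2 - 240*n^5*p - 120*n^5 - 44*n^4*p^3 - 88*n^4*p^2 - 44*n^4*p + 16*n^3*p^4 + 32*n^3*p^3 + 16*n^3*p^2 + 4*n^2*p^5 + 8*n^2*p^4 + 4*n^2*p^3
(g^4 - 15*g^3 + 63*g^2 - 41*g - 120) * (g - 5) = g^5 - 20*g^4 + 138*g^3 - 356*g^2 + 85*g + 600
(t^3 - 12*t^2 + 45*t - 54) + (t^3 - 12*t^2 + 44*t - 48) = 2*t^3 - 24*t^2 + 89*t - 102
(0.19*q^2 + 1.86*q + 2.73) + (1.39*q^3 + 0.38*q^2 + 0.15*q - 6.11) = 1.39*q^3 + 0.57*q^2 + 2.01*q - 3.38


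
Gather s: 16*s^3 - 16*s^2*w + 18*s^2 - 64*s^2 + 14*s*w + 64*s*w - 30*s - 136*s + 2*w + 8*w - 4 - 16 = 16*s^3 + s^2*(-16*w - 46) + s*(78*w - 166) + 10*w - 20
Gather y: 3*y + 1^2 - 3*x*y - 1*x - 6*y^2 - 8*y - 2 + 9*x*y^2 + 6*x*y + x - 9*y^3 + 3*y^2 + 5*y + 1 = 3*x*y - 9*y^3 + y^2*(9*x - 3)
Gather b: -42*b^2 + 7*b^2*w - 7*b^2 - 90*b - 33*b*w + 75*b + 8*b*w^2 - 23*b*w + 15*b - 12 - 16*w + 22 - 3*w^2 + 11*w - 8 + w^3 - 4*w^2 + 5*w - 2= b^2*(7*w - 49) + b*(8*w^2 - 56*w) + w^3 - 7*w^2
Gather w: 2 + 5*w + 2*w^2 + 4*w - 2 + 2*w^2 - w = 4*w^2 + 8*w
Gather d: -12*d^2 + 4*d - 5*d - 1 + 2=-12*d^2 - d + 1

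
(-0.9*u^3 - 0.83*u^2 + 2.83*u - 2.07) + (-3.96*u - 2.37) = -0.9*u^3 - 0.83*u^2 - 1.13*u - 4.44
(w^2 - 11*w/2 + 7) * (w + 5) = w^3 - w^2/2 - 41*w/2 + 35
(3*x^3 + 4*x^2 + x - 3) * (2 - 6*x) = -18*x^4 - 18*x^3 + 2*x^2 + 20*x - 6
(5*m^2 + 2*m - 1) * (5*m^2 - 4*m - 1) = 25*m^4 - 10*m^3 - 18*m^2 + 2*m + 1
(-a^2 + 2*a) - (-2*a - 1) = -a^2 + 4*a + 1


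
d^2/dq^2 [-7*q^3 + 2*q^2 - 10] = 4 - 42*q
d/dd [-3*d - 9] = -3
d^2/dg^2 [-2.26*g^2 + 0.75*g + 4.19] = -4.52000000000000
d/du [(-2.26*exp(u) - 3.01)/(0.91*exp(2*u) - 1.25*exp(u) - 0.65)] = (2.0566*exp(2*u) + 5.4782*exp(u) - 2.2935)*exp(u)/(0.8281*exp(4*u) - 2.275*exp(3*u) + 0.3795*exp(2*u) + 1.625*exp(u) + 0.4225)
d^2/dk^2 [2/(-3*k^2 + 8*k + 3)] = 4*(-9*k^2 + 24*k + 4*(3*k - 4)^2 + 9)/(-3*k^2 + 8*k + 3)^3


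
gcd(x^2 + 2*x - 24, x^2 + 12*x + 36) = x + 6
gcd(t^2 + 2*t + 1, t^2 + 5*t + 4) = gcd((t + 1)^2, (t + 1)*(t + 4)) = t + 1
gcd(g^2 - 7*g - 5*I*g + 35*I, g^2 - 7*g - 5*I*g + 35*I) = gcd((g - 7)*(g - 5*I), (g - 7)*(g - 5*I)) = g^2 + g*(-7 - 5*I) + 35*I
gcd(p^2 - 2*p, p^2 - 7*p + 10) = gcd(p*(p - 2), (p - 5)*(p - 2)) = p - 2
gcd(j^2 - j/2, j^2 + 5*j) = j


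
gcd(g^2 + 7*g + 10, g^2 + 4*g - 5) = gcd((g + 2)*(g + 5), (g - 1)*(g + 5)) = g + 5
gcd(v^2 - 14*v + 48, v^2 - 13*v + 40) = v - 8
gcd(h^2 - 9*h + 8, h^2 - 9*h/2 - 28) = h - 8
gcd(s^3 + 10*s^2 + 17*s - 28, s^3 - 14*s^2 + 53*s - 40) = s - 1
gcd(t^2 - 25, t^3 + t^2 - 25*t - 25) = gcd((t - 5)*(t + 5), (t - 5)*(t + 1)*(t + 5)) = t^2 - 25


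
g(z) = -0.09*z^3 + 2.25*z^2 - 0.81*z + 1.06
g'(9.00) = 17.82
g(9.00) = 110.41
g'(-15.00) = -129.06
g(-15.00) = 823.21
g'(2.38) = 8.37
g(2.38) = 10.66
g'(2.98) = 10.20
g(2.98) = 16.25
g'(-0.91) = -5.13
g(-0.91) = 3.73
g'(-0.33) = -2.32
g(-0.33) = 1.58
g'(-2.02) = -11.00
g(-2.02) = 12.62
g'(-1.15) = -6.34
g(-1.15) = 5.10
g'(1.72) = 6.13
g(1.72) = 5.87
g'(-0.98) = -5.48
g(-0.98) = 4.10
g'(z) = -0.27*z^2 + 4.5*z - 0.81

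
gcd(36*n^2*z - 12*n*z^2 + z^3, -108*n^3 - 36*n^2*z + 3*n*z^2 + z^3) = -6*n + z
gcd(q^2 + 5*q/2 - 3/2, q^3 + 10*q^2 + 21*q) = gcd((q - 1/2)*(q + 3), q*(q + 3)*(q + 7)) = q + 3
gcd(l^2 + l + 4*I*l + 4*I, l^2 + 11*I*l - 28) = l + 4*I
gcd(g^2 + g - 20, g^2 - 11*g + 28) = g - 4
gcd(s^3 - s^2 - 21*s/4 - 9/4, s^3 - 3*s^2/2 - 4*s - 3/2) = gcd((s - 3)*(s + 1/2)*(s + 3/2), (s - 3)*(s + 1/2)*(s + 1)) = s^2 - 5*s/2 - 3/2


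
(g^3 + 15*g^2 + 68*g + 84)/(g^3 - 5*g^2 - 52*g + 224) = (g^2 + 8*g + 12)/(g^2 - 12*g + 32)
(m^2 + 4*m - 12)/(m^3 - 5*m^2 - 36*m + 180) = (m - 2)/(m^2 - 11*m + 30)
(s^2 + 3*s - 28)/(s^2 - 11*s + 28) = (s + 7)/(s - 7)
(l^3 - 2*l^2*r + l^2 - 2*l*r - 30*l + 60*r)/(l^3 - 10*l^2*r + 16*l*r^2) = (-l^2 - l + 30)/(l*(-l + 8*r))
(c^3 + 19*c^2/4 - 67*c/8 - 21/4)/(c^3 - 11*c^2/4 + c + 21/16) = 2*(c + 6)/(2*c - 3)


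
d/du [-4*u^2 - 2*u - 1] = -8*u - 2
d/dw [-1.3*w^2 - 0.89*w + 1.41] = -2.6*w - 0.89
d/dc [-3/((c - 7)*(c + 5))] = 6*(c - 1)/((c - 7)^2*(c + 5)^2)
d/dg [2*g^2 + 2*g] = 4*g + 2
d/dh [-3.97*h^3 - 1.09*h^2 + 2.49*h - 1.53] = -11.91*h^2 - 2.18*h + 2.49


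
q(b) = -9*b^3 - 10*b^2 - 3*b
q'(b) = -27*b^2 - 20*b - 3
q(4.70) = -1169.41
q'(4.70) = -693.43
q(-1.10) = 3.18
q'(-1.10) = -13.67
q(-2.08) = 43.97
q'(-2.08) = -78.21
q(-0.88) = 1.03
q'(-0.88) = -6.31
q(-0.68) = 0.25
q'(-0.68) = -1.88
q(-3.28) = 219.84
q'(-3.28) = -227.88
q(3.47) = -506.86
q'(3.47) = -397.50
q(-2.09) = 44.75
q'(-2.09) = -79.14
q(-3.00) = 162.00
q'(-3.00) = -186.00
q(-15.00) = 28170.00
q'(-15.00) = -5778.00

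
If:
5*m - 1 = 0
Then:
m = 1/5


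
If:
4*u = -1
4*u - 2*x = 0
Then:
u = -1/4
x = -1/2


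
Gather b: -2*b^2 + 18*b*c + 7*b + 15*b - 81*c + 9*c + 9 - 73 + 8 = -2*b^2 + b*(18*c + 22) - 72*c - 56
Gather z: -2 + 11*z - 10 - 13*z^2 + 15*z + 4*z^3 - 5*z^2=4*z^3 - 18*z^2 + 26*z - 12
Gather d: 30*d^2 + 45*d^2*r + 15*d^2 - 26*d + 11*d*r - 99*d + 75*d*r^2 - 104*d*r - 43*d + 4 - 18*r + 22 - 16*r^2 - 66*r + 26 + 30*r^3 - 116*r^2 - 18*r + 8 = d^2*(45*r + 45) + d*(75*r^2 - 93*r - 168) + 30*r^3 - 132*r^2 - 102*r + 60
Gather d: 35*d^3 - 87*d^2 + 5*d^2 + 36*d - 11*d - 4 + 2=35*d^3 - 82*d^2 + 25*d - 2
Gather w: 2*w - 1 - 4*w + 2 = 1 - 2*w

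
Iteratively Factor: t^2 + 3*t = (t + 3)*(t)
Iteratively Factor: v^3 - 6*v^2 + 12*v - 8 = (v - 2)*(v^2 - 4*v + 4) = (v - 2)^2*(v - 2)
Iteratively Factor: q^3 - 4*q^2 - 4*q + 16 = (q - 2)*(q^2 - 2*q - 8) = (q - 4)*(q - 2)*(q + 2)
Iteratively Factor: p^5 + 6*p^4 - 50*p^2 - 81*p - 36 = (p + 1)*(p^4 + 5*p^3 - 5*p^2 - 45*p - 36) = (p + 1)*(p + 4)*(p^3 + p^2 - 9*p - 9) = (p - 3)*(p + 1)*(p + 4)*(p^2 + 4*p + 3) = (p - 3)*(p + 1)^2*(p + 4)*(p + 3)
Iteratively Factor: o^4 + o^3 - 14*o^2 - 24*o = (o + 3)*(o^3 - 2*o^2 - 8*o) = (o - 4)*(o + 3)*(o^2 + 2*o) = o*(o - 4)*(o + 3)*(o + 2)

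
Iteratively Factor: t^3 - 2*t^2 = (t)*(t^2 - 2*t) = t*(t - 2)*(t)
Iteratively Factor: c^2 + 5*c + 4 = (c + 1)*(c + 4)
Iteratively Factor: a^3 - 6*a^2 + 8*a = (a - 2)*(a^2 - 4*a) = a*(a - 2)*(a - 4)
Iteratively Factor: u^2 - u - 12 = (u - 4)*(u + 3)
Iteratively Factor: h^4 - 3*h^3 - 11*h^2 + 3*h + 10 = (h + 2)*(h^3 - 5*h^2 - h + 5) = (h - 1)*(h + 2)*(h^2 - 4*h - 5) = (h - 1)*(h + 1)*(h + 2)*(h - 5)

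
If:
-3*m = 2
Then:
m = -2/3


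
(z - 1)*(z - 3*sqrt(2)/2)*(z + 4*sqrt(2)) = z^3 - z^2 + 5*sqrt(2)*z^2/2 - 12*z - 5*sqrt(2)*z/2 + 12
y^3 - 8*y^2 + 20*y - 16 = (y - 4)*(y - 2)^2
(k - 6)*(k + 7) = k^2 + k - 42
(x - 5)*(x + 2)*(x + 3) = x^3 - 19*x - 30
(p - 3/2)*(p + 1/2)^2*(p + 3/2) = p^4 + p^3 - 2*p^2 - 9*p/4 - 9/16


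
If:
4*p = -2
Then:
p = -1/2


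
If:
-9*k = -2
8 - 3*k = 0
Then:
No Solution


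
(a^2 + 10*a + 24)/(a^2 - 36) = (a + 4)/(a - 6)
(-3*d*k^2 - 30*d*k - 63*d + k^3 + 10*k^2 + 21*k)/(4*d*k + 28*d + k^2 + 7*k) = (-3*d*k - 9*d + k^2 + 3*k)/(4*d + k)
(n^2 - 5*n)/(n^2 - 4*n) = (n - 5)/(n - 4)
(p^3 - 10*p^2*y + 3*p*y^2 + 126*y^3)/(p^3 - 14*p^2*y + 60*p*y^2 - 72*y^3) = (p^2 - 4*p*y - 21*y^2)/(p^2 - 8*p*y + 12*y^2)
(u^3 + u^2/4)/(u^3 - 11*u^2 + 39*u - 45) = u^2*(u + 1/4)/(u^3 - 11*u^2 + 39*u - 45)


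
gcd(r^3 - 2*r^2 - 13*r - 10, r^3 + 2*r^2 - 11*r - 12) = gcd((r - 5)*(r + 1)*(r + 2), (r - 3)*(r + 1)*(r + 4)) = r + 1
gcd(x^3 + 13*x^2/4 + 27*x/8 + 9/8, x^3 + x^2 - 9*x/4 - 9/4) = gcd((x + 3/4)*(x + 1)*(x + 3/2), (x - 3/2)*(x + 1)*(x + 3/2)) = x^2 + 5*x/2 + 3/2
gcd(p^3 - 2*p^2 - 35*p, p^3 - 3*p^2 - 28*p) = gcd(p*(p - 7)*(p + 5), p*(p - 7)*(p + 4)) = p^2 - 7*p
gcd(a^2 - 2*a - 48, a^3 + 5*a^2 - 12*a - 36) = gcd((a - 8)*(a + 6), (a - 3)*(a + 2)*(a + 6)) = a + 6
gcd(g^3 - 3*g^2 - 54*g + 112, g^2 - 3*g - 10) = 1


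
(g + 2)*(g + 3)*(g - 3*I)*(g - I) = g^4 + 5*g^3 - 4*I*g^3 + 3*g^2 - 20*I*g^2 - 15*g - 24*I*g - 18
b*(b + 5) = b^2 + 5*b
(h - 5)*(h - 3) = h^2 - 8*h + 15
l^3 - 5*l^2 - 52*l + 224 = (l - 8)*(l - 4)*(l + 7)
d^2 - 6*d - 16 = (d - 8)*(d + 2)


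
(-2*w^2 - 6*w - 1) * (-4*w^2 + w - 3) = 8*w^4 + 22*w^3 + 4*w^2 + 17*w + 3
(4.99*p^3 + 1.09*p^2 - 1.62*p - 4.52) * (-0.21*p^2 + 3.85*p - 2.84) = -1.0479*p^5 + 18.9826*p^4 - 9.6349*p^3 - 8.3834*p^2 - 12.8012*p + 12.8368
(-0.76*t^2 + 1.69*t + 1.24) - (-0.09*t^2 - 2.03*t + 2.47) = -0.67*t^2 + 3.72*t - 1.23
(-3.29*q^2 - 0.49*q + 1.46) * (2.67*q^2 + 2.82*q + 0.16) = -8.7843*q^4 - 10.5861*q^3 + 1.99*q^2 + 4.0388*q + 0.2336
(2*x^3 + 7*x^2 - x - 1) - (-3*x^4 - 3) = 3*x^4 + 2*x^3 + 7*x^2 - x + 2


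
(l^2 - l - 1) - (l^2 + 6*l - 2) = 1 - 7*l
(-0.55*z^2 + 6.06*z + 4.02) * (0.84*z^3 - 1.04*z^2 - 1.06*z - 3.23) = -0.462*z^5 + 5.6624*z^4 - 2.3426*z^3 - 8.8279*z^2 - 23.835*z - 12.9846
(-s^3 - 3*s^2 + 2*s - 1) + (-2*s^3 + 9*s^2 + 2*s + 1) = -3*s^3 + 6*s^2 + 4*s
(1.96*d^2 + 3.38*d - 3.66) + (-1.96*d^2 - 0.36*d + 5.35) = 3.02*d + 1.69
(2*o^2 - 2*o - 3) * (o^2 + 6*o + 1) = 2*o^4 + 10*o^3 - 13*o^2 - 20*o - 3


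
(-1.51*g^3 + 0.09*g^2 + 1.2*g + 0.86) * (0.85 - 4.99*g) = 7.5349*g^4 - 1.7326*g^3 - 5.9115*g^2 - 3.2714*g + 0.731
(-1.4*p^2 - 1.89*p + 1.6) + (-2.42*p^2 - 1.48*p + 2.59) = -3.82*p^2 - 3.37*p + 4.19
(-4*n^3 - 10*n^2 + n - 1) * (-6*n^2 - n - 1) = 24*n^5 + 64*n^4 + 8*n^3 + 15*n^2 + 1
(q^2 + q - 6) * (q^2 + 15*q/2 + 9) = q^4 + 17*q^3/2 + 21*q^2/2 - 36*q - 54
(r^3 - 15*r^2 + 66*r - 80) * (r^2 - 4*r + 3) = r^5 - 19*r^4 + 129*r^3 - 389*r^2 + 518*r - 240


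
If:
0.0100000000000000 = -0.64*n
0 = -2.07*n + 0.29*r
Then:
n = -0.02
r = -0.11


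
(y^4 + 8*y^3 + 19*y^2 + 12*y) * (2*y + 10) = 2*y^5 + 26*y^4 + 118*y^3 + 214*y^2 + 120*y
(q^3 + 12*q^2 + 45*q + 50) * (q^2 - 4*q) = q^5 + 8*q^4 - 3*q^3 - 130*q^2 - 200*q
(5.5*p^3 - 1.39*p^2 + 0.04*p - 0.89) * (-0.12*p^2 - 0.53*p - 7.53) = -0.66*p^5 - 2.7482*p^4 - 40.6831*p^3 + 10.5523*p^2 + 0.1705*p + 6.7017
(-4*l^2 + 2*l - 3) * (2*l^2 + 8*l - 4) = -8*l^4 - 28*l^3 + 26*l^2 - 32*l + 12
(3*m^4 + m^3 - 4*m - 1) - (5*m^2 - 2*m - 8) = 3*m^4 + m^3 - 5*m^2 - 2*m + 7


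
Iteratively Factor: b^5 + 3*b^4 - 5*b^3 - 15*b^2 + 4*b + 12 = (b - 2)*(b^4 + 5*b^3 + 5*b^2 - 5*b - 6) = (b - 2)*(b + 2)*(b^3 + 3*b^2 - b - 3) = (b - 2)*(b + 1)*(b + 2)*(b^2 + 2*b - 3) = (b - 2)*(b - 1)*(b + 1)*(b + 2)*(b + 3)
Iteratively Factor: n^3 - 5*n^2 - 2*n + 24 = (n - 4)*(n^2 - n - 6) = (n - 4)*(n - 3)*(n + 2)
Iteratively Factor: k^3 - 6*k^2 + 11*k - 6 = (k - 3)*(k^2 - 3*k + 2) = (k - 3)*(k - 2)*(k - 1)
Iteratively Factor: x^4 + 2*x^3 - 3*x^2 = (x)*(x^3 + 2*x^2 - 3*x) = x*(x - 1)*(x^2 + 3*x) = x*(x - 1)*(x + 3)*(x)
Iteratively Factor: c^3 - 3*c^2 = (c)*(c^2 - 3*c) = c^2*(c - 3)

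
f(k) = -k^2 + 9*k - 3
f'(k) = 9 - 2*k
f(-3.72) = -50.32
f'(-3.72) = 16.44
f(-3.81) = -51.81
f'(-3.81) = 16.62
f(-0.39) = -6.66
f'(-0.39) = 9.78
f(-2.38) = -30.08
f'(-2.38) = 13.76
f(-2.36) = -29.81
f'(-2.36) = 13.72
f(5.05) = 16.95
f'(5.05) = -1.10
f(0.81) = 3.63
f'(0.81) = 7.38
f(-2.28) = -28.72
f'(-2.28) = 13.56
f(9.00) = -3.00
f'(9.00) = -9.00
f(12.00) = -39.00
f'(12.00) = -15.00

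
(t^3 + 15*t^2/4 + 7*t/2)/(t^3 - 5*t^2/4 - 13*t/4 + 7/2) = t*(t + 2)/(t^2 - 3*t + 2)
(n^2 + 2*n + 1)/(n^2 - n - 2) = (n + 1)/(n - 2)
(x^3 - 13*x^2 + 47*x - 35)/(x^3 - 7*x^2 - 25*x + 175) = (x - 1)/(x + 5)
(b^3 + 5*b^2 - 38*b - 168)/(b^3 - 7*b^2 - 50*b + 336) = (b + 4)/(b - 8)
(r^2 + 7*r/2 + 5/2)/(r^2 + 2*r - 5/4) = 2*(r + 1)/(2*r - 1)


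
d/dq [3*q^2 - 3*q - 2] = 6*q - 3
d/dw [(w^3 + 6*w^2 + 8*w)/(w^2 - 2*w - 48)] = (w^4 - 4*w^3 - 164*w^2 - 576*w - 384)/(w^4 - 4*w^3 - 92*w^2 + 192*w + 2304)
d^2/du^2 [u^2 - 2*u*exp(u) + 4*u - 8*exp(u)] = -2*u*exp(u) - 12*exp(u) + 2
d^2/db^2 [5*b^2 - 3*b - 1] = 10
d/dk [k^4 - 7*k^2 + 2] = 4*k^3 - 14*k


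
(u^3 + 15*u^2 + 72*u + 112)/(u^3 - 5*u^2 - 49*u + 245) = (u^2 + 8*u + 16)/(u^2 - 12*u + 35)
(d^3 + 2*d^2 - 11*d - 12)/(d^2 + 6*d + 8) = (d^2 - 2*d - 3)/(d + 2)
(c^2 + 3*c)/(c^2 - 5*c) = (c + 3)/(c - 5)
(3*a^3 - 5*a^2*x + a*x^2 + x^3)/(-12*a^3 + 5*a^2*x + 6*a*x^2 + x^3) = (-a + x)/(4*a + x)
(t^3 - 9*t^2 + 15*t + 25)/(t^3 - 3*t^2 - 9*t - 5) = (t - 5)/(t + 1)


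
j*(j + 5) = j^2 + 5*j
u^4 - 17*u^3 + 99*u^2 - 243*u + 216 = (u - 8)*(u - 3)^3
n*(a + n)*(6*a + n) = 6*a^2*n + 7*a*n^2 + n^3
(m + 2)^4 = m^4 + 8*m^3 + 24*m^2 + 32*m + 16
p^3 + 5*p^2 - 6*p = p*(p - 1)*(p + 6)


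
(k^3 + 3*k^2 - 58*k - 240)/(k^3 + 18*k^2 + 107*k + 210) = (k - 8)/(k + 7)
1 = 1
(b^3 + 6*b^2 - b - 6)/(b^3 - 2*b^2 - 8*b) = (-b^3 - 6*b^2 + b + 6)/(b*(-b^2 + 2*b + 8))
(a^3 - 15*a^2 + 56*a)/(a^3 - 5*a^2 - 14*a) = (a - 8)/(a + 2)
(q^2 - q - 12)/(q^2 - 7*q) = (q^2 - q - 12)/(q*(q - 7))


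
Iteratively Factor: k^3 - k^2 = (k - 1)*(k^2) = k*(k - 1)*(k)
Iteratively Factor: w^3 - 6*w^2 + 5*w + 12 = (w + 1)*(w^2 - 7*w + 12) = (w - 4)*(w + 1)*(w - 3)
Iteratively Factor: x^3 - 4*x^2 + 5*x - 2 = (x - 1)*(x^2 - 3*x + 2) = (x - 2)*(x - 1)*(x - 1)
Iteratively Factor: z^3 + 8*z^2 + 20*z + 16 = (z + 2)*(z^2 + 6*z + 8) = (z + 2)^2*(z + 4)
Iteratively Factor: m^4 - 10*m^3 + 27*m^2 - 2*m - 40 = (m - 5)*(m^3 - 5*m^2 + 2*m + 8) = (m - 5)*(m + 1)*(m^2 - 6*m + 8) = (m - 5)*(m - 2)*(m + 1)*(m - 4)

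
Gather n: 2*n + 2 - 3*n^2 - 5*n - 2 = -3*n^2 - 3*n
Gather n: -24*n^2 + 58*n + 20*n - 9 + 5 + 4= -24*n^2 + 78*n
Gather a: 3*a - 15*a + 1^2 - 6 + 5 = -12*a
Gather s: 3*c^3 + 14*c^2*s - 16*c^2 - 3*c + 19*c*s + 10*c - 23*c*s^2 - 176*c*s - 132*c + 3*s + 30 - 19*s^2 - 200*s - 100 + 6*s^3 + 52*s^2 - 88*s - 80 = 3*c^3 - 16*c^2 - 125*c + 6*s^3 + s^2*(33 - 23*c) + s*(14*c^2 - 157*c - 285) - 150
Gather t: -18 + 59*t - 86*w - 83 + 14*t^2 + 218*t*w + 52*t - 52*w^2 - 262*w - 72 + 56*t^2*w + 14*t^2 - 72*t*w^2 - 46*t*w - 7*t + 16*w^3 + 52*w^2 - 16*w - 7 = t^2*(56*w + 28) + t*(-72*w^2 + 172*w + 104) + 16*w^3 - 364*w - 180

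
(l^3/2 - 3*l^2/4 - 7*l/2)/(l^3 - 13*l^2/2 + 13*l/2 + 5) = l*(2*l^2 - 3*l - 14)/(2*(2*l^3 - 13*l^2 + 13*l + 10))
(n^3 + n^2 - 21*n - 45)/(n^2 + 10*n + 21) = (n^2 - 2*n - 15)/(n + 7)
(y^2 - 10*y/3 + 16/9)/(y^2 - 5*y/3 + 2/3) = (y - 8/3)/(y - 1)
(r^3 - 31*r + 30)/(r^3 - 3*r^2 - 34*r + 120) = (r - 1)/(r - 4)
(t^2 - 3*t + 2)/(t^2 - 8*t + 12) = (t - 1)/(t - 6)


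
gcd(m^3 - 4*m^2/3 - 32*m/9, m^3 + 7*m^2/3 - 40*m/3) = m^2 - 8*m/3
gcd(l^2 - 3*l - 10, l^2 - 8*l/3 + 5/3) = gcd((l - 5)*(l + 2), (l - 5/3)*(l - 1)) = 1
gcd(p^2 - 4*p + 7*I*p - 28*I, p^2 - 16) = p - 4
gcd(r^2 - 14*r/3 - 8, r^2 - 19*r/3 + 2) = r - 6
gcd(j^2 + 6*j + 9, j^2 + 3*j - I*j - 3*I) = j + 3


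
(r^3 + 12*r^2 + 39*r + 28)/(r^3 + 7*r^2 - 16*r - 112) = (r + 1)/(r - 4)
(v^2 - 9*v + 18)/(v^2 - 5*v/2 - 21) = 2*(v - 3)/(2*v + 7)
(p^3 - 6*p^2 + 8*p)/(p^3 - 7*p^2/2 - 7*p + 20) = 2*p/(2*p + 5)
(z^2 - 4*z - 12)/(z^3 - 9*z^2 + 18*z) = (z + 2)/(z*(z - 3))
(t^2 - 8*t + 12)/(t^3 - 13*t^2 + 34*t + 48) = (t - 2)/(t^2 - 7*t - 8)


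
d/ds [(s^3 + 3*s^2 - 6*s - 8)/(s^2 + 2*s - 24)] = (s^4 + 4*s^3 - 60*s^2 - 128*s + 160)/(s^4 + 4*s^3 - 44*s^2 - 96*s + 576)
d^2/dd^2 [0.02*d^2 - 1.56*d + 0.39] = 0.0400000000000000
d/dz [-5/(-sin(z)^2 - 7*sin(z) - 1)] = -5*(2*sin(z) + 7)*cos(z)/(sin(z)^2 + 7*sin(z) + 1)^2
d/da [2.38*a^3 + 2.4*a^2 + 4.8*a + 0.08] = 7.14*a^2 + 4.8*a + 4.8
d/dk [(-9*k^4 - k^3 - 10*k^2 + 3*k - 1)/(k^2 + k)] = (-18*k^5 - 28*k^4 - 2*k^3 - 13*k^2 + 2*k + 1)/(k^2*(k^2 + 2*k + 1))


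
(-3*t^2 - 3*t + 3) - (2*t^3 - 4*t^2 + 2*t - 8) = -2*t^3 + t^2 - 5*t + 11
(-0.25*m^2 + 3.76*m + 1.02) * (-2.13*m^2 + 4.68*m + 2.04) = 0.5325*m^4 - 9.1788*m^3 + 14.9142*m^2 + 12.444*m + 2.0808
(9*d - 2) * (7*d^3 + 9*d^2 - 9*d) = 63*d^4 + 67*d^3 - 99*d^2 + 18*d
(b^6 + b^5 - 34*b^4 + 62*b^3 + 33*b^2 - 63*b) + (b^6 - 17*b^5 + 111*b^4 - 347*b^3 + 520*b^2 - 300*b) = 2*b^6 - 16*b^5 + 77*b^4 - 285*b^3 + 553*b^2 - 363*b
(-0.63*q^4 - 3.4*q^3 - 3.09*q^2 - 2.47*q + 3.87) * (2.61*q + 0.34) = -1.6443*q^5 - 9.0882*q^4 - 9.2209*q^3 - 7.4973*q^2 + 9.2609*q + 1.3158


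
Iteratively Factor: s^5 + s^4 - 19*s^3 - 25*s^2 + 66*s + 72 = (s + 3)*(s^4 - 2*s^3 - 13*s^2 + 14*s + 24) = (s + 1)*(s + 3)*(s^3 - 3*s^2 - 10*s + 24) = (s - 2)*(s + 1)*(s + 3)*(s^2 - s - 12) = (s - 4)*(s - 2)*(s + 1)*(s + 3)*(s + 3)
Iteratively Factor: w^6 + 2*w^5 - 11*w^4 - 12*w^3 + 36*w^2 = (w)*(w^5 + 2*w^4 - 11*w^3 - 12*w^2 + 36*w) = w*(w + 3)*(w^4 - w^3 - 8*w^2 + 12*w) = w*(w + 3)^2*(w^3 - 4*w^2 + 4*w) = w^2*(w + 3)^2*(w^2 - 4*w + 4) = w^2*(w - 2)*(w + 3)^2*(w - 2)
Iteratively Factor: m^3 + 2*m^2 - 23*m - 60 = (m - 5)*(m^2 + 7*m + 12) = (m - 5)*(m + 4)*(m + 3)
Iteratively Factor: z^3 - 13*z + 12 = (z - 1)*(z^2 + z - 12) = (z - 1)*(z + 4)*(z - 3)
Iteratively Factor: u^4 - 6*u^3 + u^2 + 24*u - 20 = (u - 5)*(u^3 - u^2 - 4*u + 4) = (u - 5)*(u + 2)*(u^2 - 3*u + 2) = (u - 5)*(u - 1)*(u + 2)*(u - 2)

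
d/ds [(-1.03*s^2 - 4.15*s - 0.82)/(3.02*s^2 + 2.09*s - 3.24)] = (10.3803*s^2 + 11.6272*s + 15.1598)/(9.1204*s^4 + 12.6236*s^3 - 15.2015*s^2 - 13.5432*s + 10.4976)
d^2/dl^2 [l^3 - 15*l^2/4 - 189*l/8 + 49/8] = 6*l - 15/2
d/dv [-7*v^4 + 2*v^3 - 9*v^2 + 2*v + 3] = -28*v^3 + 6*v^2 - 18*v + 2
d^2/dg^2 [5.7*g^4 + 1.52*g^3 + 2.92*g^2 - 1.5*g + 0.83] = 68.4*g^2 + 9.12*g + 5.84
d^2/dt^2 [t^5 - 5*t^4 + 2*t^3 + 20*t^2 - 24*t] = 20*t^3 - 60*t^2 + 12*t + 40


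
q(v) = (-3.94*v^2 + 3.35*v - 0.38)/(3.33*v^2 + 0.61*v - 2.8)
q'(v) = (3.35 - 7.88*v)/(3.33*v^2 + 0.61*v - 2.8) + (-6.66*v - 0.61)*(-3.94*v^2 + 3.35*v - 0.38)/(3.33*v^2 + 0.61*v - 2.8)^2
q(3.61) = -0.93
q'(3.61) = -0.05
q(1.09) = -0.77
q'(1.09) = 0.47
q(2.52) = -0.85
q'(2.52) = -0.08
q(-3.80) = -1.63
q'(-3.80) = -0.16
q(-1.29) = -5.76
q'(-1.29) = -16.61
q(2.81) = -0.88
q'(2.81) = -0.07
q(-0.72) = 3.20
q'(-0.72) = -14.80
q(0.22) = -0.07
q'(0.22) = -0.70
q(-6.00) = -1.43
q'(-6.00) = -0.05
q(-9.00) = -1.34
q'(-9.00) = -0.02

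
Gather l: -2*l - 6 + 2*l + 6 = 0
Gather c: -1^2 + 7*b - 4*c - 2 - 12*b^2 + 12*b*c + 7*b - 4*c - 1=-12*b^2 + 14*b + c*(12*b - 8) - 4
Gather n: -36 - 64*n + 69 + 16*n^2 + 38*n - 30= 16*n^2 - 26*n + 3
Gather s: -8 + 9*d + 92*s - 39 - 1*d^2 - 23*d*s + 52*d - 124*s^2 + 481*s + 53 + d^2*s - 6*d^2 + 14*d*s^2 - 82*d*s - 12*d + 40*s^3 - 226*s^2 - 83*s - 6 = -7*d^2 + 49*d + 40*s^3 + s^2*(14*d - 350) + s*(d^2 - 105*d + 490)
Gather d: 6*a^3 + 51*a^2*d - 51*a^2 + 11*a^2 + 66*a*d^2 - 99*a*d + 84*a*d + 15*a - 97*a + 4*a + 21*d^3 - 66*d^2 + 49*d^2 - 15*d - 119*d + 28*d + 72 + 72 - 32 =6*a^3 - 40*a^2 - 78*a + 21*d^3 + d^2*(66*a - 17) + d*(51*a^2 - 15*a - 106) + 112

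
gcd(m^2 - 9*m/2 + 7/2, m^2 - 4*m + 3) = m - 1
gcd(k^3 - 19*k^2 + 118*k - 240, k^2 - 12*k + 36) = k - 6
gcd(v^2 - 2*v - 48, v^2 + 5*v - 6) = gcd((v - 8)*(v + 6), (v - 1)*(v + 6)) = v + 6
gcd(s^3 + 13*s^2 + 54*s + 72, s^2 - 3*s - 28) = s + 4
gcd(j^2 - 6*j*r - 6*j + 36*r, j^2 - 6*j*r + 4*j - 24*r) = -j + 6*r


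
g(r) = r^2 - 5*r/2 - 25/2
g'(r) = 2*r - 5/2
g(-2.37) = -0.96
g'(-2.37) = -7.24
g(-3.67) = 10.14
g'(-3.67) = -9.84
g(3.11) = -10.60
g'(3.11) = 3.72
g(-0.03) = -12.42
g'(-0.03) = -2.56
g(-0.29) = -11.69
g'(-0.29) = -3.08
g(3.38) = -9.53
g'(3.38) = 4.26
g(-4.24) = 16.08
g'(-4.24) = -10.98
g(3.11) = -10.60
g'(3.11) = 3.72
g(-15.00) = 250.00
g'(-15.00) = -32.50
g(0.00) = -12.50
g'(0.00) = -2.50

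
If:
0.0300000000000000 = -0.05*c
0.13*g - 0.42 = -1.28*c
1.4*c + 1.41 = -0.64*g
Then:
No Solution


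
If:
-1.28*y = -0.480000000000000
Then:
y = 0.38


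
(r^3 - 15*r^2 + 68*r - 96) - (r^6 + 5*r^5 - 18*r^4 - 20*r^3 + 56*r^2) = -r^6 - 5*r^5 + 18*r^4 + 21*r^3 - 71*r^2 + 68*r - 96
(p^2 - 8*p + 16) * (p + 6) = p^3 - 2*p^2 - 32*p + 96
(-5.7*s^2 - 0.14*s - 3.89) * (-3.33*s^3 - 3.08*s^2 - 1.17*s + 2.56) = 18.981*s^5 + 18.0222*s^4 + 20.0539*s^3 - 2.447*s^2 + 4.1929*s - 9.9584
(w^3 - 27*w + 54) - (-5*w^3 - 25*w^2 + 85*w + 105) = 6*w^3 + 25*w^2 - 112*w - 51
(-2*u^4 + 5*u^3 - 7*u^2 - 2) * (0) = 0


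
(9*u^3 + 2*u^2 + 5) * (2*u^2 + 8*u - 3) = 18*u^5 + 76*u^4 - 11*u^3 + 4*u^2 + 40*u - 15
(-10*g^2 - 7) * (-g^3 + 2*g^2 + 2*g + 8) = 10*g^5 - 20*g^4 - 13*g^3 - 94*g^2 - 14*g - 56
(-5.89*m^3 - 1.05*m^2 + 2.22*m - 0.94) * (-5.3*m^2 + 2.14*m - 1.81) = 31.217*m^5 - 7.0396*m^4 - 3.3521*m^3 + 11.6333*m^2 - 6.0298*m + 1.7014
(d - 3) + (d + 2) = 2*d - 1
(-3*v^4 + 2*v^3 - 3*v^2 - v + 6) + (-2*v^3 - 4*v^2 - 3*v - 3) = -3*v^4 - 7*v^2 - 4*v + 3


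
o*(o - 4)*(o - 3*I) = o^3 - 4*o^2 - 3*I*o^2 + 12*I*o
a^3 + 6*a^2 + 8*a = a*(a + 2)*(a + 4)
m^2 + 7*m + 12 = (m + 3)*(m + 4)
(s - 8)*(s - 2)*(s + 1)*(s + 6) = s^4 - 3*s^3 - 48*s^2 + 52*s + 96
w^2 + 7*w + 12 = (w + 3)*(w + 4)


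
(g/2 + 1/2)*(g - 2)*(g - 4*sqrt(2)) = g^3/2 - 2*sqrt(2)*g^2 - g^2/2 - g + 2*sqrt(2)*g + 4*sqrt(2)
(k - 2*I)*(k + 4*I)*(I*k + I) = I*k^3 - 2*k^2 + I*k^2 - 2*k + 8*I*k + 8*I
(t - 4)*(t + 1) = t^2 - 3*t - 4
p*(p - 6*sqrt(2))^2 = p^3 - 12*sqrt(2)*p^2 + 72*p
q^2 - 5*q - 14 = (q - 7)*(q + 2)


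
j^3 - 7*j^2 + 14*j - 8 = (j - 4)*(j - 2)*(j - 1)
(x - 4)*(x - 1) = x^2 - 5*x + 4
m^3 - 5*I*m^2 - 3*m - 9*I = (m - 3*I)^2*(m + I)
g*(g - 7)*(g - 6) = g^3 - 13*g^2 + 42*g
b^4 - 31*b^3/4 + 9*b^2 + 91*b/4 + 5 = (b - 5)*(b - 4)*(b + 1/4)*(b + 1)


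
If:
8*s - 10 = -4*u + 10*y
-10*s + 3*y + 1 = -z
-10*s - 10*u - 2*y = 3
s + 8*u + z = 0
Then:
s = -37/35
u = 73/70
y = -10/7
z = -51/7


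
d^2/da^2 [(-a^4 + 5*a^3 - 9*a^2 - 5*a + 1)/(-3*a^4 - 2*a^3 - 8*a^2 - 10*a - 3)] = 2*(-51*a^9 + 171*a^8 + 612*a^7 + 1054*a^6 - 228*a^5 - 1410*a^4 - 1656*a^3 - 1422*a^2 - 717*a - 145)/(27*a^12 + 54*a^11 + 252*a^10 + 566*a^9 + 1113*a^8 + 2052*a^7 + 2840*a^6 + 3348*a^5 + 3417*a^4 + 2494*a^3 + 1116*a^2 + 270*a + 27)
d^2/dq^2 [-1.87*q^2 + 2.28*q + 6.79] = -3.74000000000000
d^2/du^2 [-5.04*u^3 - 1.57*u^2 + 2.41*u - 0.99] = -30.24*u - 3.14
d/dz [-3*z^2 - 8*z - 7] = -6*z - 8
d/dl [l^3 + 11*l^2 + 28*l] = 3*l^2 + 22*l + 28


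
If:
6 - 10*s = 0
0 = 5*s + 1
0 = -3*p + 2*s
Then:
No Solution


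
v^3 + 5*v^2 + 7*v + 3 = (v + 1)^2*(v + 3)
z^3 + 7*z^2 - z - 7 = (z - 1)*(z + 1)*(z + 7)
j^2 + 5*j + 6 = (j + 2)*(j + 3)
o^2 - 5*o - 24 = (o - 8)*(o + 3)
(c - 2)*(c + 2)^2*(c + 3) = c^4 + 5*c^3 + 2*c^2 - 20*c - 24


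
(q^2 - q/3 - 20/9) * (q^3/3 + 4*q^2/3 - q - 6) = q^5/3 + 11*q^4/9 - 59*q^3/27 - 233*q^2/27 + 38*q/9 + 40/3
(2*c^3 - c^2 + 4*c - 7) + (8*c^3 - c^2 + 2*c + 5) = 10*c^3 - 2*c^2 + 6*c - 2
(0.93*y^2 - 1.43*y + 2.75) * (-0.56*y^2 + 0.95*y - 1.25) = -0.5208*y^4 + 1.6843*y^3 - 4.061*y^2 + 4.4*y - 3.4375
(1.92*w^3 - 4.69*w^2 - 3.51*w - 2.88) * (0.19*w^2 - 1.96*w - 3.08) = 0.3648*w^5 - 4.6543*w^4 + 2.6119*w^3 + 20.7776*w^2 + 16.4556*w + 8.8704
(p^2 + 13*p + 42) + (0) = p^2 + 13*p + 42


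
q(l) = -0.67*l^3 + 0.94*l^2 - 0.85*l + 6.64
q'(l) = -2.01*l^2 + 1.88*l - 0.85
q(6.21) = -122.84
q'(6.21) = -66.69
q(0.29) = 6.46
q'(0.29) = -0.47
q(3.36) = -11.02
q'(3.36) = -17.23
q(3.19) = -8.26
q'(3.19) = -15.31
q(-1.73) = 14.39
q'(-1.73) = -10.12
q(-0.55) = 7.50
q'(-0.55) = -2.49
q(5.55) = -83.66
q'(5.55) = -52.33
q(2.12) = 2.68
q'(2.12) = -5.90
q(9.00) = -413.30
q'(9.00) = -146.74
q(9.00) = -413.30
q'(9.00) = -146.74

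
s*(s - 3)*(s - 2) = s^3 - 5*s^2 + 6*s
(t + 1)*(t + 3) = t^2 + 4*t + 3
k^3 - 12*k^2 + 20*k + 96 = (k - 8)*(k - 6)*(k + 2)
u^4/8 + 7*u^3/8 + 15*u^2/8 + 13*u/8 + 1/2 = (u/4 + 1/4)*(u/2 + 1/2)*(u + 1)*(u + 4)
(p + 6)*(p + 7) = p^2 + 13*p + 42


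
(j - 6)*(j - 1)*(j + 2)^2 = j^4 - 3*j^3 - 18*j^2 - 4*j + 24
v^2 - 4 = (v - 2)*(v + 2)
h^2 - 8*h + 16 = (h - 4)^2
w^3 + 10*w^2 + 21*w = w*(w + 3)*(w + 7)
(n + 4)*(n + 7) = n^2 + 11*n + 28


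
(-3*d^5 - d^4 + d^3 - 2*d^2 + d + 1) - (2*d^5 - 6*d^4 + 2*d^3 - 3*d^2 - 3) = -5*d^5 + 5*d^4 - d^3 + d^2 + d + 4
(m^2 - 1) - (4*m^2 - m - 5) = -3*m^2 + m + 4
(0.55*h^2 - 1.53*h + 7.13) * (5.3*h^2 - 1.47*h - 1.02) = 2.915*h^4 - 8.9175*h^3 + 39.4771*h^2 - 8.9205*h - 7.2726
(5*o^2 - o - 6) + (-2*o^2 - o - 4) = 3*o^2 - 2*o - 10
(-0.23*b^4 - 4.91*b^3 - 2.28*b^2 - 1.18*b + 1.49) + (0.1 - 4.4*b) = -0.23*b^4 - 4.91*b^3 - 2.28*b^2 - 5.58*b + 1.59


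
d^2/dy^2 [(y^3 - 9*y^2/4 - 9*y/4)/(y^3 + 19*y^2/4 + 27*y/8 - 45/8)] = 8*(-896*y^6 - 2160*y^5 + 3132*y^4 - 7371*y^3 - 40095*y^2 - 10935*y - 14580)/(512*y^9 + 7296*y^8 + 39840*y^7 + 95480*y^6 + 52380*y^5 - 170154*y^4 - 208737*y^3 + 132435*y^2 + 164025*y - 91125)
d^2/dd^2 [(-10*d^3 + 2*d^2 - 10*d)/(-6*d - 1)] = 4*(180*d^3 + 90*d^2 + 15*d - 31)/(216*d^3 + 108*d^2 + 18*d + 1)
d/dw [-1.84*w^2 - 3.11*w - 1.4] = -3.68*w - 3.11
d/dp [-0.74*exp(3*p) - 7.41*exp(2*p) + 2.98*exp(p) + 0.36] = (-2.22*exp(2*p) - 14.82*exp(p) + 2.98)*exp(p)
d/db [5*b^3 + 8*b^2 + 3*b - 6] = 15*b^2 + 16*b + 3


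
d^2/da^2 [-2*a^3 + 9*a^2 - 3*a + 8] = 18 - 12*a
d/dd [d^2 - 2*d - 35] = 2*d - 2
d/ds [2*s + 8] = 2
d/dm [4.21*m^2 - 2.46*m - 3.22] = 8.42*m - 2.46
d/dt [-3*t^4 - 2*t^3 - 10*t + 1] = -12*t^3 - 6*t^2 - 10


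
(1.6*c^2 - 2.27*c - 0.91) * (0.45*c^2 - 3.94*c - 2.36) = 0.72*c^4 - 7.3255*c^3 + 4.7583*c^2 + 8.9426*c + 2.1476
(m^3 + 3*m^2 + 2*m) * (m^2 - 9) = m^5 + 3*m^4 - 7*m^3 - 27*m^2 - 18*m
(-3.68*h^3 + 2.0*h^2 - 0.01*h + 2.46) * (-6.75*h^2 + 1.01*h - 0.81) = 24.84*h^5 - 17.2168*h^4 + 5.0683*h^3 - 18.2351*h^2 + 2.4927*h - 1.9926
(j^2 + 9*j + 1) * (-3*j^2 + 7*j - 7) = -3*j^4 - 20*j^3 + 53*j^2 - 56*j - 7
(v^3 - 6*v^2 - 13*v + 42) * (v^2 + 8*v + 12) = v^5 + 2*v^4 - 49*v^3 - 134*v^2 + 180*v + 504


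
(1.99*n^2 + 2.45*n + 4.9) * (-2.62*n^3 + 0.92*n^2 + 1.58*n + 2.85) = -5.2138*n^5 - 4.5882*n^4 - 7.4398*n^3 + 14.0505*n^2 + 14.7245*n + 13.965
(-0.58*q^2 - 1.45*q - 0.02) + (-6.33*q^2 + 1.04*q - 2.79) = -6.91*q^2 - 0.41*q - 2.81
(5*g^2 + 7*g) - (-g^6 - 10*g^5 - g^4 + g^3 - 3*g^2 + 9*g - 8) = g^6 + 10*g^5 + g^4 - g^3 + 8*g^2 - 2*g + 8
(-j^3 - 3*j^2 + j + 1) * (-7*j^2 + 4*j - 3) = 7*j^5 + 17*j^4 - 16*j^3 + 6*j^2 + j - 3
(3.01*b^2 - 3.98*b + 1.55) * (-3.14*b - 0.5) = -9.4514*b^3 + 10.9922*b^2 - 2.877*b - 0.775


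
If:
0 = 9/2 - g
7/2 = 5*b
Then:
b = 7/10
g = 9/2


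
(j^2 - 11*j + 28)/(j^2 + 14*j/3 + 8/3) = 3*(j^2 - 11*j + 28)/(3*j^2 + 14*j + 8)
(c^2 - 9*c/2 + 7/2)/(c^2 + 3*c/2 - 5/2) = (2*c - 7)/(2*c + 5)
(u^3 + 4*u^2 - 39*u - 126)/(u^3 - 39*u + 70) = (u^2 - 3*u - 18)/(u^2 - 7*u + 10)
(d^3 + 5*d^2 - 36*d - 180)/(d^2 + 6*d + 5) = (d^2 - 36)/(d + 1)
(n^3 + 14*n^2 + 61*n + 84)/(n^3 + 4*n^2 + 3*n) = (n^2 + 11*n + 28)/(n*(n + 1))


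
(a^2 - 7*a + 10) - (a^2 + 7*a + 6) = 4 - 14*a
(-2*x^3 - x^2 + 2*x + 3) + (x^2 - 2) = -2*x^3 + 2*x + 1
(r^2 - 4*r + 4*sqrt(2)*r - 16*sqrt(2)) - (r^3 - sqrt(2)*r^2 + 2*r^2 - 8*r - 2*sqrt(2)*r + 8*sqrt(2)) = -r^3 - r^2 + sqrt(2)*r^2 + 4*r + 6*sqrt(2)*r - 24*sqrt(2)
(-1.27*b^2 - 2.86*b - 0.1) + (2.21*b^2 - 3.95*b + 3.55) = 0.94*b^2 - 6.81*b + 3.45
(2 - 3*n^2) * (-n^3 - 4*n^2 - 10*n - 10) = 3*n^5 + 12*n^4 + 28*n^3 + 22*n^2 - 20*n - 20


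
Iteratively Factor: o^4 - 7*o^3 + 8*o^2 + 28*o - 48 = (o - 2)*(o^3 - 5*o^2 - 2*o + 24) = (o - 4)*(o - 2)*(o^2 - o - 6) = (o - 4)*(o - 3)*(o - 2)*(o + 2)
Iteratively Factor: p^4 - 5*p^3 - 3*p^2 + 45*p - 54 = (p - 3)*(p^3 - 2*p^2 - 9*p + 18) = (p - 3)*(p - 2)*(p^2 - 9) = (p - 3)^2*(p - 2)*(p + 3)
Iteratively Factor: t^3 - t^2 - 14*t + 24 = (t + 4)*(t^2 - 5*t + 6) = (t - 2)*(t + 4)*(t - 3)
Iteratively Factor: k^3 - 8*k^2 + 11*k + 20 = (k - 4)*(k^2 - 4*k - 5) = (k - 4)*(k + 1)*(k - 5)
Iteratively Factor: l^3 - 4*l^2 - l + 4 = (l - 1)*(l^2 - 3*l - 4) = (l - 4)*(l - 1)*(l + 1)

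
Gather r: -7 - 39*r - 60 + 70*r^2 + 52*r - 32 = 70*r^2 + 13*r - 99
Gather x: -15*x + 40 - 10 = 30 - 15*x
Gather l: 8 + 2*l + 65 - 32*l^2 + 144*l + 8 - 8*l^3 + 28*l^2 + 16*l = -8*l^3 - 4*l^2 + 162*l + 81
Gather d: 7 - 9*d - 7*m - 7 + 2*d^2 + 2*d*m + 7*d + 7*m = 2*d^2 + d*(2*m - 2)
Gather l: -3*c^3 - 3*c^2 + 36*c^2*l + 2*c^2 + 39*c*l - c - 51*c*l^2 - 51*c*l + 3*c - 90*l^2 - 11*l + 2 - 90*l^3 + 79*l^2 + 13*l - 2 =-3*c^3 - c^2 + 2*c - 90*l^3 + l^2*(-51*c - 11) + l*(36*c^2 - 12*c + 2)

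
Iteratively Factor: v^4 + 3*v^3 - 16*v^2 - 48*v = (v + 3)*(v^3 - 16*v) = (v - 4)*(v + 3)*(v^2 + 4*v) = v*(v - 4)*(v + 3)*(v + 4)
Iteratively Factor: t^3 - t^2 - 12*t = (t + 3)*(t^2 - 4*t) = (t - 4)*(t + 3)*(t)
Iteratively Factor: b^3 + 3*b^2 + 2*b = (b + 2)*(b^2 + b) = b*(b + 2)*(b + 1)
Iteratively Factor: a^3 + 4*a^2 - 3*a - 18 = (a + 3)*(a^2 + a - 6) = (a - 2)*(a + 3)*(a + 3)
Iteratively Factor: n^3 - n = (n - 1)*(n^2 + n) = (n - 1)*(n + 1)*(n)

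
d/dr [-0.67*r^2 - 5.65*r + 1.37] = -1.34*r - 5.65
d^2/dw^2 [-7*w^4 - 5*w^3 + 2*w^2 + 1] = -84*w^2 - 30*w + 4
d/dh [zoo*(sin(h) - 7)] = zoo*cos(h)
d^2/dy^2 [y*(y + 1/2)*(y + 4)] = 6*y + 9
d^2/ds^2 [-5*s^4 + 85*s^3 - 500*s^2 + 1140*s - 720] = -60*s^2 + 510*s - 1000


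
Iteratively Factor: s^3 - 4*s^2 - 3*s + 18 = (s + 2)*(s^2 - 6*s + 9) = (s - 3)*(s + 2)*(s - 3)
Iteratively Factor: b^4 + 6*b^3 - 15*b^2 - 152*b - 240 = (b + 3)*(b^3 + 3*b^2 - 24*b - 80) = (b + 3)*(b + 4)*(b^2 - b - 20) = (b - 5)*(b + 3)*(b + 4)*(b + 4)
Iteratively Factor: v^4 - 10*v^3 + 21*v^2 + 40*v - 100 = (v - 5)*(v^3 - 5*v^2 - 4*v + 20) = (v - 5)*(v - 2)*(v^2 - 3*v - 10) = (v - 5)*(v - 2)*(v + 2)*(v - 5)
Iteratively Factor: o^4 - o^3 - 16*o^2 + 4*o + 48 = (o - 4)*(o^3 + 3*o^2 - 4*o - 12) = (o - 4)*(o + 2)*(o^2 + o - 6) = (o - 4)*(o + 2)*(o + 3)*(o - 2)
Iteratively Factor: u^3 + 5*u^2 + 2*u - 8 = (u - 1)*(u^2 + 6*u + 8) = (u - 1)*(u + 4)*(u + 2)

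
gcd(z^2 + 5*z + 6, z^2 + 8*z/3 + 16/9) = 1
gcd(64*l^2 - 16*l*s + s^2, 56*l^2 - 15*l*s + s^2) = -8*l + s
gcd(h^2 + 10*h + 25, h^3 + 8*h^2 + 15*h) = h + 5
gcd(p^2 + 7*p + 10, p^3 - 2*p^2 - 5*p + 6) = p + 2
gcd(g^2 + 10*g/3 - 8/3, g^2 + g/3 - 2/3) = g - 2/3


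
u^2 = u^2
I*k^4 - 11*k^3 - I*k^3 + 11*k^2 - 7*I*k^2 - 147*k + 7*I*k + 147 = (k - 3*I)*(k + 7*I)^2*(I*k - I)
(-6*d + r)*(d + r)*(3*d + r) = -18*d^3 - 21*d^2*r - 2*d*r^2 + r^3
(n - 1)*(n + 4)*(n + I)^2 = n^4 + 3*n^3 + 2*I*n^3 - 5*n^2 + 6*I*n^2 - 3*n - 8*I*n + 4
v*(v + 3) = v^2 + 3*v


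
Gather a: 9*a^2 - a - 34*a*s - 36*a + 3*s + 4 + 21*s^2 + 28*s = 9*a^2 + a*(-34*s - 37) + 21*s^2 + 31*s + 4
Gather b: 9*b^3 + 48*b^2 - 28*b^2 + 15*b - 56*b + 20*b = 9*b^3 + 20*b^2 - 21*b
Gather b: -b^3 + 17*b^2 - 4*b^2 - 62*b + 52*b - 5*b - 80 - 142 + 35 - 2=-b^3 + 13*b^2 - 15*b - 189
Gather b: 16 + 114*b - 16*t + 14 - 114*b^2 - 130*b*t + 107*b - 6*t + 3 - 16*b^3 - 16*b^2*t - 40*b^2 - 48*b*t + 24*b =-16*b^3 + b^2*(-16*t - 154) + b*(245 - 178*t) - 22*t + 33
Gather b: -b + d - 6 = -b + d - 6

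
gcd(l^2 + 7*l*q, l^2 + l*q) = l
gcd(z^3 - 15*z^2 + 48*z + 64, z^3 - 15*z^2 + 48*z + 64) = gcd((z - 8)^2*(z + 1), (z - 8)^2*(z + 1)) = z^3 - 15*z^2 + 48*z + 64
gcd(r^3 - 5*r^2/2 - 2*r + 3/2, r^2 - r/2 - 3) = 1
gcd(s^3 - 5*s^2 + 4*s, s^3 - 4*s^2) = s^2 - 4*s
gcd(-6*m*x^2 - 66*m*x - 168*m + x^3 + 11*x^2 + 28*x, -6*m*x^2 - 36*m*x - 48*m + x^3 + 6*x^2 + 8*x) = -6*m*x - 24*m + x^2 + 4*x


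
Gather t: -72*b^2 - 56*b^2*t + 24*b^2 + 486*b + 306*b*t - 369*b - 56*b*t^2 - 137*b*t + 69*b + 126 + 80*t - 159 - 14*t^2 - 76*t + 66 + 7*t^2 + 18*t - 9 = -48*b^2 + 186*b + t^2*(-56*b - 7) + t*(-56*b^2 + 169*b + 22) + 24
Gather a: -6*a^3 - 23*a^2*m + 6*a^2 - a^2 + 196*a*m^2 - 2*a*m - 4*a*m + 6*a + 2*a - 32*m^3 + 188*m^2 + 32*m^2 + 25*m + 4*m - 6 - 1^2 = -6*a^3 + a^2*(5 - 23*m) + a*(196*m^2 - 6*m + 8) - 32*m^3 + 220*m^2 + 29*m - 7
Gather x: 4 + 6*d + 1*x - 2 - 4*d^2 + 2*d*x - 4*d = -4*d^2 + 2*d + x*(2*d + 1) + 2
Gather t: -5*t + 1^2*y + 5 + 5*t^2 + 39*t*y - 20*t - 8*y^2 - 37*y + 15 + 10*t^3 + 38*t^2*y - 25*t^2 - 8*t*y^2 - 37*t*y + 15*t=10*t^3 + t^2*(38*y - 20) + t*(-8*y^2 + 2*y - 10) - 8*y^2 - 36*y + 20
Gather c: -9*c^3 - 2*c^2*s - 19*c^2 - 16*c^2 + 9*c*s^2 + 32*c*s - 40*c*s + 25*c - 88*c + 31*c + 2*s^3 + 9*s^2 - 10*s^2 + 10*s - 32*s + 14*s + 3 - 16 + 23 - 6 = -9*c^3 + c^2*(-2*s - 35) + c*(9*s^2 - 8*s - 32) + 2*s^3 - s^2 - 8*s + 4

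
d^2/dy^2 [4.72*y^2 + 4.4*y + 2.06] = 9.44000000000000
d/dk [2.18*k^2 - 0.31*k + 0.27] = 4.36*k - 0.31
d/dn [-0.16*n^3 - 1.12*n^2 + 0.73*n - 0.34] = -0.48*n^2 - 2.24*n + 0.73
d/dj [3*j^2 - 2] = 6*j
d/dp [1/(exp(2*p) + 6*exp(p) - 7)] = 2*(-exp(p) - 3)*exp(p)/(exp(2*p) + 6*exp(p) - 7)^2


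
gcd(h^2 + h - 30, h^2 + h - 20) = 1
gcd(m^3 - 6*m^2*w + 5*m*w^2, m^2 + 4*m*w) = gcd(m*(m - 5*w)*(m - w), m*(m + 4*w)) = m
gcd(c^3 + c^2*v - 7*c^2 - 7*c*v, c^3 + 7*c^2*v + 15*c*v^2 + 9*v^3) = c + v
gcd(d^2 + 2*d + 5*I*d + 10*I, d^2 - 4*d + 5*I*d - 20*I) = d + 5*I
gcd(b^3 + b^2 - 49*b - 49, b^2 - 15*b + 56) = b - 7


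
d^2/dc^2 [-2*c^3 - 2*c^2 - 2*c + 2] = -12*c - 4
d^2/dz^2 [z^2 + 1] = 2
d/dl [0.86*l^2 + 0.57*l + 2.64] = 1.72*l + 0.57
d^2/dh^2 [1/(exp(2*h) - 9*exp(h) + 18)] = ((9 - 4*exp(h))*(exp(2*h) - 9*exp(h) + 18) + 2*(2*exp(h) - 9)^2*exp(h))*exp(h)/(exp(2*h) - 9*exp(h) + 18)^3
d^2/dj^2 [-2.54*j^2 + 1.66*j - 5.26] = -5.08000000000000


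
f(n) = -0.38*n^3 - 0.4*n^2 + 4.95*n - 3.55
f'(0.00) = 4.95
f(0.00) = -3.55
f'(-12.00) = -149.61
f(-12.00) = 536.09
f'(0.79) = 3.61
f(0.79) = -0.08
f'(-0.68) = 4.97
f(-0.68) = -6.98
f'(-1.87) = 2.46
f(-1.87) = -11.72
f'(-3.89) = -9.19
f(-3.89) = -6.49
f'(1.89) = -0.63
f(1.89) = 1.81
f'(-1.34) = 3.98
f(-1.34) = -9.99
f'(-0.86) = 4.79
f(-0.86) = -7.86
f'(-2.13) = 1.48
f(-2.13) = -12.24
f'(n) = -1.14*n^2 - 0.8*n + 4.95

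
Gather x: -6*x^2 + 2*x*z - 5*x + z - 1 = -6*x^2 + x*(2*z - 5) + z - 1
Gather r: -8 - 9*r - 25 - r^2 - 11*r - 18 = -r^2 - 20*r - 51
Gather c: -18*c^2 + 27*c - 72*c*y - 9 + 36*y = -18*c^2 + c*(27 - 72*y) + 36*y - 9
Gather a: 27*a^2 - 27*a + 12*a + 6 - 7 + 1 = 27*a^2 - 15*a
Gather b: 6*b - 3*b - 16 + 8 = 3*b - 8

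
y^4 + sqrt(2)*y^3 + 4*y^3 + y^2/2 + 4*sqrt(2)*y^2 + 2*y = y*(y + 4)*(sqrt(2)*y/2 + 1/2)*(sqrt(2)*y + 1)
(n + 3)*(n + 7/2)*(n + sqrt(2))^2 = n^4 + 2*sqrt(2)*n^3 + 13*n^3/2 + 25*n^2/2 + 13*sqrt(2)*n^2 + 13*n + 21*sqrt(2)*n + 21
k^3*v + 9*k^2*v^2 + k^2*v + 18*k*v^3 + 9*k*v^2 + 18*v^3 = (k + 3*v)*(k + 6*v)*(k*v + v)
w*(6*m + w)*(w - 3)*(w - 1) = 6*m*w^3 - 24*m*w^2 + 18*m*w + w^4 - 4*w^3 + 3*w^2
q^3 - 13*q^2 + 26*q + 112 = (q - 8)*(q - 7)*(q + 2)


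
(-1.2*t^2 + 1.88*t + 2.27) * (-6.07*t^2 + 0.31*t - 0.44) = 7.284*t^4 - 11.7836*t^3 - 12.6681*t^2 - 0.1235*t - 0.9988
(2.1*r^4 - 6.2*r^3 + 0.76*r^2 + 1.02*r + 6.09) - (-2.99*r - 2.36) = 2.1*r^4 - 6.2*r^3 + 0.76*r^2 + 4.01*r + 8.45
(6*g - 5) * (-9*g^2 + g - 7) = -54*g^3 + 51*g^2 - 47*g + 35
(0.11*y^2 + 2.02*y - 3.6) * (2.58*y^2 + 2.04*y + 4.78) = 0.2838*y^4 + 5.436*y^3 - 4.6414*y^2 + 2.3116*y - 17.208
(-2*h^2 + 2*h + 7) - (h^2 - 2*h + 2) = -3*h^2 + 4*h + 5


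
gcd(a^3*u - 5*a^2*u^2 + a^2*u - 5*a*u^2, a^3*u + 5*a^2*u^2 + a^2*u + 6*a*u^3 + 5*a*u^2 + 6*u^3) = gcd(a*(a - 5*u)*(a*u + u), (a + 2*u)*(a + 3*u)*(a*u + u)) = a*u + u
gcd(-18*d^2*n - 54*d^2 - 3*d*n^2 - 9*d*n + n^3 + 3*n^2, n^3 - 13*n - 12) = n + 3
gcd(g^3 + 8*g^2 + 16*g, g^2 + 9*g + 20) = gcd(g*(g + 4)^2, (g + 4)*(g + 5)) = g + 4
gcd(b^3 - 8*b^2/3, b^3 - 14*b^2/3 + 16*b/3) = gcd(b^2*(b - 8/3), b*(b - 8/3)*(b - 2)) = b^2 - 8*b/3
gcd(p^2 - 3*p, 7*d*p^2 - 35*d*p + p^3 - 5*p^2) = p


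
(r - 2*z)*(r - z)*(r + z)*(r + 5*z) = r^4 + 3*r^3*z - 11*r^2*z^2 - 3*r*z^3 + 10*z^4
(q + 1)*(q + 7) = q^2 + 8*q + 7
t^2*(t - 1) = t^3 - t^2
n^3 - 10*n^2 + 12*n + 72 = (n - 6)^2*(n + 2)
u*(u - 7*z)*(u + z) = u^3 - 6*u^2*z - 7*u*z^2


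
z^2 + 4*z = z*(z + 4)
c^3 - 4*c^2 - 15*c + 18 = (c - 6)*(c - 1)*(c + 3)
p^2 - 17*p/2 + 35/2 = (p - 5)*(p - 7/2)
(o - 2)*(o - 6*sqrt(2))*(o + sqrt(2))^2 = o^4 - 4*sqrt(2)*o^3 - 2*o^3 - 22*o^2 + 8*sqrt(2)*o^2 - 12*sqrt(2)*o + 44*o + 24*sqrt(2)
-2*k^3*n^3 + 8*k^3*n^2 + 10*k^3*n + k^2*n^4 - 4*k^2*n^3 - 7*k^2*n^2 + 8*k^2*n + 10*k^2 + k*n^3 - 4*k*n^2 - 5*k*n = (-2*k + n)*(n - 5)*(k*n + 1)*(k*n + k)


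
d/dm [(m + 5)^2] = 2*m + 10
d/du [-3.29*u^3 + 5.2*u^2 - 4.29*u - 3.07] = -9.87*u^2 + 10.4*u - 4.29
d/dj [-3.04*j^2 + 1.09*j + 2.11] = 1.09 - 6.08*j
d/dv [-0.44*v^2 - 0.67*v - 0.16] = -0.88*v - 0.67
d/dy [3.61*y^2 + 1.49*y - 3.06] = 7.22*y + 1.49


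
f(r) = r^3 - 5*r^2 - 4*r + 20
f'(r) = 3*r^2 - 10*r - 4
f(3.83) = -12.48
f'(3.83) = 1.71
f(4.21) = -10.84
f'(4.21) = 7.07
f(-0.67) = 20.13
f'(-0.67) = 4.05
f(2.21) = -2.47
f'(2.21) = -11.45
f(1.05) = 11.45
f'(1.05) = -11.19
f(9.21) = 340.27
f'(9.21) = 158.37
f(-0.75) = 19.77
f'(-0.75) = 5.19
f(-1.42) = 12.73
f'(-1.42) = 16.25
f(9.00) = 308.00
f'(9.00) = 149.00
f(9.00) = 308.00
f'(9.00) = 149.00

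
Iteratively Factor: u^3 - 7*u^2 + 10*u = (u - 2)*(u^2 - 5*u) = (u - 5)*(u - 2)*(u)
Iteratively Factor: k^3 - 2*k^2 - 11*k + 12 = (k - 1)*(k^2 - k - 12) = (k - 1)*(k + 3)*(k - 4)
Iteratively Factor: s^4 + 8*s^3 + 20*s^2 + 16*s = (s + 2)*(s^3 + 6*s^2 + 8*s) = (s + 2)*(s + 4)*(s^2 + 2*s) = (s + 2)^2*(s + 4)*(s)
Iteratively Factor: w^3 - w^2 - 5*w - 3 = (w - 3)*(w^2 + 2*w + 1) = (w - 3)*(w + 1)*(w + 1)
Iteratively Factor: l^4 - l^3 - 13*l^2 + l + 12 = (l - 4)*(l^3 + 3*l^2 - l - 3) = (l - 4)*(l + 3)*(l^2 - 1) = (l - 4)*(l - 1)*(l + 3)*(l + 1)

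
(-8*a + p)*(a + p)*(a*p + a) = -8*a^3*p - 8*a^3 - 7*a^2*p^2 - 7*a^2*p + a*p^3 + a*p^2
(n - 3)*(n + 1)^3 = n^4 - 6*n^2 - 8*n - 3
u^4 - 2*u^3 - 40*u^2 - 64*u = u*(u - 8)*(u + 2)*(u + 4)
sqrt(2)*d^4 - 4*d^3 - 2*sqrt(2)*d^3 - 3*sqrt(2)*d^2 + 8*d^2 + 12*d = d*(d - 3)*(d - 2*sqrt(2))*(sqrt(2)*d + sqrt(2))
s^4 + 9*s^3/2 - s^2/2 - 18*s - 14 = (s - 2)*(s + 1)*(s + 2)*(s + 7/2)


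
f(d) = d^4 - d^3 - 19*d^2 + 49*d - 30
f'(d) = 4*d^3 - 3*d^2 - 38*d + 49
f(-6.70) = 1104.67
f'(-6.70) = -1034.12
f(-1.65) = -150.67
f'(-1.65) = 85.56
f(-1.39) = -128.40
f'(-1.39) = 85.28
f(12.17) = 17886.02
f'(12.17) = 6352.15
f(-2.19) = -194.93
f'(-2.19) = 75.82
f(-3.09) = -242.15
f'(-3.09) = 19.76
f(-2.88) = -236.03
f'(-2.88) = 38.01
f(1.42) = 2.47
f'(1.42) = 0.44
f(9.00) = 4704.00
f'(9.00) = 2380.00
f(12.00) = 16830.00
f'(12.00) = 6073.00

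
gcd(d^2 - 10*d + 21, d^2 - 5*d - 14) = d - 7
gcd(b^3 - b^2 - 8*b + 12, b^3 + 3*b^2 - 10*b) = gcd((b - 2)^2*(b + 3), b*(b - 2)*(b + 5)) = b - 2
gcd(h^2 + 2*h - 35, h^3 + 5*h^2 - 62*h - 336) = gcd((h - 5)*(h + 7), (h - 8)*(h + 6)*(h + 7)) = h + 7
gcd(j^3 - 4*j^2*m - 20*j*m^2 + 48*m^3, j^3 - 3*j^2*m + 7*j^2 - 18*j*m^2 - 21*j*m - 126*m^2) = j - 6*m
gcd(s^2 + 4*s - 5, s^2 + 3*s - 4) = s - 1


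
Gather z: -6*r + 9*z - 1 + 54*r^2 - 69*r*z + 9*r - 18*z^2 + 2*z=54*r^2 + 3*r - 18*z^2 + z*(11 - 69*r) - 1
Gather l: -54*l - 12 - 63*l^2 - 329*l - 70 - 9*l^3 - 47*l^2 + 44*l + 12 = -9*l^3 - 110*l^2 - 339*l - 70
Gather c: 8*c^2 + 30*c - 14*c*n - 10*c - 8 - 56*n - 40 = 8*c^2 + c*(20 - 14*n) - 56*n - 48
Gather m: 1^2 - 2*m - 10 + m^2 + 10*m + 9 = m^2 + 8*m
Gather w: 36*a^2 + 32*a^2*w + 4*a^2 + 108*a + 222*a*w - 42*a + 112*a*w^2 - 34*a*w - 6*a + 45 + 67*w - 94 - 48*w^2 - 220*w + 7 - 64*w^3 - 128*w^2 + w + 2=40*a^2 + 60*a - 64*w^3 + w^2*(112*a - 176) + w*(32*a^2 + 188*a - 152) - 40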